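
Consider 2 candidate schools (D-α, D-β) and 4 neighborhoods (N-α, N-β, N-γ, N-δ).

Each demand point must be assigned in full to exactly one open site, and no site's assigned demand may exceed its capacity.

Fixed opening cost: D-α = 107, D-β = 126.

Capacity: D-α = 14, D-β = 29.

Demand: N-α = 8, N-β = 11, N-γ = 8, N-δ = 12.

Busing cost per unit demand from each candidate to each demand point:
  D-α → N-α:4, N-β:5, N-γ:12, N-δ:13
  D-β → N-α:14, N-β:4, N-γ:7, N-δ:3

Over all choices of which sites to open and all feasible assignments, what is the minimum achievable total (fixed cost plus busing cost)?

492

Open {D-α, D-β}; cheapest assignment that respects the capacities:
  D-α (cap 14, load 11): N-β — cost 11×5 = 55
  D-β (cap 29, load 28): N-α, N-γ, N-δ — cost 8×14 + 8×7 + 12×3 = 204
  Shipping 259, fixed 233 → total 492.
  Any other capacity-feasible assignment to {D-α, D-β} ships for at least 259.
Total demand is 39 and no other set of sites has combined capacity ≥ 39, so {D-α, D-β} is the only feasible choice of open sites. Minimum: 492.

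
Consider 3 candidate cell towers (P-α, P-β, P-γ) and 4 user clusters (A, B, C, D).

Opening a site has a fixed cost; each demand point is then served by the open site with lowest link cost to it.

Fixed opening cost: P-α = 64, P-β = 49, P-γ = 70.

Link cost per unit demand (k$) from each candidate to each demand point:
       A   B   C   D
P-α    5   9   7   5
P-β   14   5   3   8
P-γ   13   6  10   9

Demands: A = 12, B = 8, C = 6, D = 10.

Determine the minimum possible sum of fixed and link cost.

Open {P-α, P-β}: assign each demand point to its cheapest open site.
  A→P-α 12×5=60, B→P-β 8×5=40, C→P-β 6×3=18, D→P-α 10×5=50
  link cost 168, fixed 113 → total 281.
Compare {P-α}: link cost 224 + fixed 64 = 288.
Compare {P-α, P-γ}: link cost 200 + fixed 134 = 334.
Compare {P-α, P-β, P-γ}: link cost 168 + fixed 183 = 351.
All other subsets cost ≥ 288. Minimum total cost: 281.

281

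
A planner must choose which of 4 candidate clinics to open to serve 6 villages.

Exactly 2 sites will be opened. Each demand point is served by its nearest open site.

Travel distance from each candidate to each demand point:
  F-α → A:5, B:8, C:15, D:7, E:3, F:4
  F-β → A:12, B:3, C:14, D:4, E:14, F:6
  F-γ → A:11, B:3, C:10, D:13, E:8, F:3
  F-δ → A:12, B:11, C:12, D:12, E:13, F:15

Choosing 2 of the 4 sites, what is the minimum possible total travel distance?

Open {F-α, F-γ}.
  A→F-α 5, B→F-γ 3, C→F-γ 10, D→F-α 7, E→F-α 3, F→F-γ 3  ⇒ total 31.
Compare {F-α, F-β}: total 33.
Compare {F-α, F-δ}: total 39.
No size-2 selection does better; minimum is 31.

31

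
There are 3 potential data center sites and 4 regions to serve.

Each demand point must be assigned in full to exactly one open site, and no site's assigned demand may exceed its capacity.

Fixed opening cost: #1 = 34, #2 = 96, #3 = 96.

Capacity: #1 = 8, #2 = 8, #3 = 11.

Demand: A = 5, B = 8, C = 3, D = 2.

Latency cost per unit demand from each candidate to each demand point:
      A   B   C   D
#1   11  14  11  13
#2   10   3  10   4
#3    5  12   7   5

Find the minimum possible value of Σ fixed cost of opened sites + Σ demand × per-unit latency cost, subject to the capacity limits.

Open {#2, #3}; cheapest assignment that respects the capacities:
  #2 (cap 8, load 8): B — cost 8×3 = 24
  #3 (cap 11, load 10): A, C, D — cost 5×5 + 3×7 + 2×5 = 56
  Shipping 80, fixed 192 → total 272.
  Any other capacity-feasible assignment to {#2, #3} ships for at least 80.
Compare {#1, #3}: its best feasible assignment gives total 298.
Compare {#1, #2, #3}: its best feasible assignment gives total 306.
Every other set of open sites that can feasibly serve all demand totals ≥ 298 even under its best assignment. Minimum: 272.

272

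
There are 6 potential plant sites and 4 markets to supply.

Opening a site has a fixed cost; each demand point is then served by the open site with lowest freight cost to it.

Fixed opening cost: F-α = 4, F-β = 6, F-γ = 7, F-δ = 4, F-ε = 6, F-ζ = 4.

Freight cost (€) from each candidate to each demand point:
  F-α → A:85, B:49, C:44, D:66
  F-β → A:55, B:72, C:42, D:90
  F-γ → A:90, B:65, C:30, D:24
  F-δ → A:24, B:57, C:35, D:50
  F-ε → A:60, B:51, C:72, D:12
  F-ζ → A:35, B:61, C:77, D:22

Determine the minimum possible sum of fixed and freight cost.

132

Open {F-δ, F-ε}: assign each demand point to its cheapest open site.
  A→F-δ 24, B→F-ε 51, C→F-δ 35, D→F-ε 12
  freight cost 122, fixed 10 → total 132.
Compare {F-α, F-δ, F-ε}: freight cost 120 + fixed 14 = 134.
Compare {F-γ, F-δ, F-ε}: freight cost 117 + fixed 17 = 134.
Compare {F-δ, F-ε, F-ζ}: freight cost 122 + fixed 14 = 136.
All other subsets cost ≥ 134. Minimum total cost: 132.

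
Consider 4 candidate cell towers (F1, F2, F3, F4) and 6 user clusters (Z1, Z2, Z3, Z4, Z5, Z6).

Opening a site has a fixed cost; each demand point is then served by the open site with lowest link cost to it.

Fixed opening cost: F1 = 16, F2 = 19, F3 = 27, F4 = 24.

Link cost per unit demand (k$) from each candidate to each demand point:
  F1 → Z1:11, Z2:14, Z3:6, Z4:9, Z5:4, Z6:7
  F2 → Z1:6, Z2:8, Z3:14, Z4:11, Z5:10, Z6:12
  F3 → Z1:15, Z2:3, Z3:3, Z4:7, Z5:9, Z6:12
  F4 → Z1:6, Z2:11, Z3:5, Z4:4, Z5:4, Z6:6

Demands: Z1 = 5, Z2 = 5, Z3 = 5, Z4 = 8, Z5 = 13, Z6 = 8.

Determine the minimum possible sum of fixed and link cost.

243

Open {F3, F4}: assign each demand point to its cheapest open site.
  Z1→F4 5×6=30, Z2→F3 5×3=15, Z3→F3 5×3=15, Z4→F4 8×4=32, Z5→F4 13×4=52, Z6→F4 8×6=48
  link cost 192, fixed 51 → total 243.
Compare {F1, F3, F4}: link cost 192 + fixed 67 = 259.
Compare {F2, F3, F4}: link cost 192 + fixed 70 = 262.
Compare {F4}: link cost 242 + fixed 24 = 266.
All other subsets cost ≥ 259. Minimum total cost: 243.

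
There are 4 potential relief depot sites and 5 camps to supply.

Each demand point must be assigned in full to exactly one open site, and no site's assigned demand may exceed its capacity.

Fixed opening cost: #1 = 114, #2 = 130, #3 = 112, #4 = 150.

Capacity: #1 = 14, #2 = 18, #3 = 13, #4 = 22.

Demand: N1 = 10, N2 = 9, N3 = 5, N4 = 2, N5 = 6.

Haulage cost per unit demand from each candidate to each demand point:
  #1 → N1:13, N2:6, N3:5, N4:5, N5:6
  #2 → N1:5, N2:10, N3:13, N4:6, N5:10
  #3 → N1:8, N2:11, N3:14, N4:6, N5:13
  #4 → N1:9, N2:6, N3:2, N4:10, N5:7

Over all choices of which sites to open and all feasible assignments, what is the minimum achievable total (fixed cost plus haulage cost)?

Open {#1, #2}; cheapest assignment that respects the capacities:
  #1 (cap 14, load 14): N2, N3 — cost 9×6 + 5×5 = 79
  #2 (cap 18, load 18): N1, N4, N5 — cost 10×5 + 2×6 + 6×10 = 122
  Shipping 201, fixed 244 → total 445.
  Any other capacity-feasible assignment to {#1, #2} ships for at least 201.
Compare {#2, #4}: its best feasible assignment gives total 448.
Compare {#3, #4}: its best feasible assignment gives total 460.
Every other set of open sites that can feasibly serve all demand totals ≥ 448 even under its best assignment. Minimum: 445.

445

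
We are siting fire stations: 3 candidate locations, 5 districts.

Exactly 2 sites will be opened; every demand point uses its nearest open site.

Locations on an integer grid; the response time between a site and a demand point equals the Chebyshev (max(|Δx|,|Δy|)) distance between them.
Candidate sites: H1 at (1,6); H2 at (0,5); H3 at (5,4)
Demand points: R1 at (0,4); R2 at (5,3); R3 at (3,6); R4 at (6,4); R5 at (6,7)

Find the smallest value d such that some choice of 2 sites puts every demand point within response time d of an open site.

3

Open {H1, H3}.
  Farthest demand point is R5 at response time 3 (to H3); all others are ≤ 3.
With {H2, H3} the worst case is 3.
With {H1, H2} the worst case is 5.
No size-2 selection achieves below 3.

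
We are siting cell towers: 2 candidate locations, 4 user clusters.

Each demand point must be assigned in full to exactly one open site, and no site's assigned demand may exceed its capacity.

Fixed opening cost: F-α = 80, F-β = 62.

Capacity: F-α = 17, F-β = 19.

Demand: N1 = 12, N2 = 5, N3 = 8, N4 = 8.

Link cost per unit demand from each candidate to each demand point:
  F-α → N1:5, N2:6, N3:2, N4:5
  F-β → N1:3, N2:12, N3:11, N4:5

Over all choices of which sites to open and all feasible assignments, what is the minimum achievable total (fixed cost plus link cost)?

Open {F-α, F-β}; cheapest assignment that respects the capacities:
  F-α (cap 17, load 16): N3, N4 — cost 8×2 + 8×5 = 56
  F-β (cap 19, load 17): N1, N2 — cost 12×3 + 5×12 = 96
  Shipping 152, fixed 142 → total 294.
  Any other capacity-feasible assignment to {F-α, F-β} ships for at least 152.
Total demand is 33 and no other set of sites has combined capacity ≥ 33, so {F-α, F-β} is the only feasible choice of open sites. Minimum: 294.

294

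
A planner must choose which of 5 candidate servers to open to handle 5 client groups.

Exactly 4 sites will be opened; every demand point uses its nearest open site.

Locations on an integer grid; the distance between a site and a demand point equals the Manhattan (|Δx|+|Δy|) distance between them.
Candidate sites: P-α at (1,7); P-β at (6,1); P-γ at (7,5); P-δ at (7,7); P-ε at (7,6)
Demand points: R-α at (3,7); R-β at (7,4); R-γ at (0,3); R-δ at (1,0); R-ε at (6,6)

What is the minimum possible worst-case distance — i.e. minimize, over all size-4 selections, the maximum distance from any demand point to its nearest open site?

Open {P-α, P-β, P-γ, P-δ}.
  Farthest demand point is R-δ at distance 6 (to P-β); all others are ≤ 6.
With {P-α, P-β, P-γ, P-ε} the worst case is 6.
With {P-α, P-β, P-δ, P-ε} the worst case is 6.
No size-4 selection achieves below 6.

6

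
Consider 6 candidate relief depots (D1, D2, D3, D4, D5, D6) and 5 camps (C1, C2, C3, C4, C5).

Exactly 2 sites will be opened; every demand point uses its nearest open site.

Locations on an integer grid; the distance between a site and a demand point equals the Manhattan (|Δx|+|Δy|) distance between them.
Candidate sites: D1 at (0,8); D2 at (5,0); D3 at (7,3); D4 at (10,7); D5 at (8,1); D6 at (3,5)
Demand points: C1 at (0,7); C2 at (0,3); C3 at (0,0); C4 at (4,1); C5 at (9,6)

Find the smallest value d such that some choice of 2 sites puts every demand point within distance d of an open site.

Open {D2, D6}.
  Farthest demand point is C5 at distance 7 (to D6); all others are ≤ 7.
With {D1, D3} the worst case is 8.
With {D1, D5} the worst case is 8.
No size-2 selection achieves below 7.

7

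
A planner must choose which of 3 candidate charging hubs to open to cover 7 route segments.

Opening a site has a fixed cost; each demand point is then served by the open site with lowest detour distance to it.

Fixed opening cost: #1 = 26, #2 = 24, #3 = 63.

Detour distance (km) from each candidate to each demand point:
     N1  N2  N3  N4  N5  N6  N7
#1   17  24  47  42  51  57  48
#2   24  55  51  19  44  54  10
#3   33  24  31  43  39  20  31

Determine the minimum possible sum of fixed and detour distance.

254

Open {#2, #3}: assign each demand point to its cheapest open site.
  N1→#2 24, N2→#3 24, N3→#3 31, N4→#2 19, N5→#3 39, N6→#3 20, N7→#2 10
  detour distance 167, fixed 87 → total 254.
Compare {#1, #2}: detour distance 215 + fixed 50 = 265.
Compare {#1, #2, #3}: detour distance 160 + fixed 113 = 273.
Compare {#2}: detour distance 257 + fixed 24 = 281.
All other subsets cost ≥ 265. Minimum total cost: 254.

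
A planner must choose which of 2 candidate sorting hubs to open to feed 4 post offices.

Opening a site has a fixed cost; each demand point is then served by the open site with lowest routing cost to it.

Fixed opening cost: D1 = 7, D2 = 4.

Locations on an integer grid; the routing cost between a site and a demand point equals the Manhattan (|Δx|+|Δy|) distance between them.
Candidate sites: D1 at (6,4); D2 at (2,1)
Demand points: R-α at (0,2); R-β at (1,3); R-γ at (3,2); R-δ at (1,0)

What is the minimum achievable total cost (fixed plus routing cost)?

Open {D2}: assign each demand point to its cheapest open site.
  R-α→D2 3, R-β→D2 3, R-γ→D2 2, R-δ→D2 2
  routing cost 10, fixed 4 → total 14.
Compare {D1, D2}: routing cost 10 + fixed 11 = 21.
Compare {D1}: routing cost 28 + fixed 7 = 35.

14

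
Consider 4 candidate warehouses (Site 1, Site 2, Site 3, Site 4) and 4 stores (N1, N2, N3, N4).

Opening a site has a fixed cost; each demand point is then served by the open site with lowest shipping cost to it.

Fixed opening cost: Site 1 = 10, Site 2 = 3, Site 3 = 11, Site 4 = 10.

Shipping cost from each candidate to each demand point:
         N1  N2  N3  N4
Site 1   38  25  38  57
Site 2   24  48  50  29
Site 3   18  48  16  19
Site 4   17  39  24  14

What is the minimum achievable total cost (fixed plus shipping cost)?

Open {Site 1, Site 3}: assign each demand point to its cheapest open site.
  N1→Site 3 18, N2→Site 1 25, N3→Site 3 16, N4→Site 3 19
  shipping cost 78, fixed 21 → total 99.
Compare {Site 1, Site 4}: shipping cost 80 + fixed 20 = 100.
Compare {Site 1, Site 2, Site 3}: shipping cost 78 + fixed 24 = 102.
Compare {Site 1, Site 2, Site 4}: shipping cost 80 + fixed 23 = 103.
All other subsets cost ≥ 100. Minimum total cost: 99.

99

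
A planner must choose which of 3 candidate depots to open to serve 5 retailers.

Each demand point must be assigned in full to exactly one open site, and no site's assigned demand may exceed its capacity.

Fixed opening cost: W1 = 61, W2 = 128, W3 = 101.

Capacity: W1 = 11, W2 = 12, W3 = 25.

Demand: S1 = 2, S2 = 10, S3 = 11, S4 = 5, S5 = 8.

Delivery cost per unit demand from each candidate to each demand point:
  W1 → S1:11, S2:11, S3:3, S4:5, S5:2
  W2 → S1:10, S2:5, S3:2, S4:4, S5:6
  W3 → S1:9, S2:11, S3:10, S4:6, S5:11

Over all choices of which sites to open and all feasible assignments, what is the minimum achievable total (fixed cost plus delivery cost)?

441

Open {W1, W3}; cheapest assignment that respects the capacities:
  W1 (cap 11, load 11): S3 — cost 11×3 = 33
  W3 (cap 25, load 25): S1, S2, S4, S5 — cost 2×9 + 10×11 + 5×6 + 8×11 = 246
  Shipping 279, fixed 162 → total 441.
  Any other capacity-feasible assignment to {W1, W3} ships for at least 279.
Compare {W1, W2, W3}: its best feasible assignment gives total 486.
Compare {W2, W3}: its best feasible assignment gives total 497.
Every other set of open sites that can feasibly serve all demand totals ≥ 486 even under its best assignment. Minimum: 441.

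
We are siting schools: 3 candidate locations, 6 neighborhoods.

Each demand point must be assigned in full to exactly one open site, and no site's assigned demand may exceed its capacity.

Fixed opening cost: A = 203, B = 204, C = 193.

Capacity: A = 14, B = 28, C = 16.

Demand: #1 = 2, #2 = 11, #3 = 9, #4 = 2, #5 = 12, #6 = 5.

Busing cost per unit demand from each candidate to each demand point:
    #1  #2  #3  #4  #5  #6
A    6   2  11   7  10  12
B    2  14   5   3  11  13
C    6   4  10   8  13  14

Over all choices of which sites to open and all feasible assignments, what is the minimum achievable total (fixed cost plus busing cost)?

689

Open {A, B}; cheapest assignment that respects the capacities:
  A (cap 14, load 13): #2, #4 — cost 11×2 + 2×7 = 36
  B (cap 28, load 28): #1, #3, #5, #6 — cost 2×2 + 9×5 + 12×11 + 5×13 = 246
  Shipping 282, fixed 407 → total 689.
  Any other capacity-feasible assignment to {A, B} ships for at least 282.
Compare {B, C}: its best feasible assignment gives total 698.
Compare {A, B, C}: its best feasible assignment gives total 879.
Every other set of open sites that can feasibly serve all demand totals ≥ 698 even under its best assignment. Minimum: 689.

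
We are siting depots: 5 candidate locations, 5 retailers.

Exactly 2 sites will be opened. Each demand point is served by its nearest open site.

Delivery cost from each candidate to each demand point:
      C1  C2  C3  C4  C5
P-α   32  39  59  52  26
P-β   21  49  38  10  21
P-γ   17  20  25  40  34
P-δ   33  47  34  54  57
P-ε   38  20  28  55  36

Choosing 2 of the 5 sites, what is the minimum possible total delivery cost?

93

Open {P-β, P-γ}.
  C1→P-γ 17, C2→P-γ 20, C3→P-γ 25, C4→P-β 10, C5→P-β 21  ⇒ total 93.
Compare {P-β, P-ε}: total 100.
Compare {P-α, P-γ}: total 128.
No size-2 selection does better; minimum is 93.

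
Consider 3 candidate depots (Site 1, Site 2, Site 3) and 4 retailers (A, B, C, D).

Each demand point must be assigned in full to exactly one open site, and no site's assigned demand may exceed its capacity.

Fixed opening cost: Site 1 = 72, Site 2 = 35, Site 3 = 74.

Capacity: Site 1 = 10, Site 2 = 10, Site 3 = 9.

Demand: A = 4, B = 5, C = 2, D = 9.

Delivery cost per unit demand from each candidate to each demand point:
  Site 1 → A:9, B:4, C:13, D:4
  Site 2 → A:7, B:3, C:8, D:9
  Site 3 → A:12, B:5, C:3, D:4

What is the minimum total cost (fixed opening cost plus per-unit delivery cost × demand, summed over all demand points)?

Open {Site 1, Site 2, Site 3}; cheapest assignment that respects the capacities:
  Site 1 (cap 10, load 9): D — cost 9×4 = 36
  Site 2 (cap 10, load 9): A, B — cost 4×7 + 5×3 = 43
  Site 3 (cap 9, load 2): C — cost 2×3 = 6
  Shipping 85, fixed 181 → total 266.
  Any other capacity-feasible assignment to {Site 1, Site 2, Site 3} ships for at least 85.
Total demand is 20; every other set of sites either has combined capacity below 20 or cannot fit the demands without splitting one across sites, so {Site 1, Site 2, Site 3} is the only feasible choice of open sites. Minimum: 266.

266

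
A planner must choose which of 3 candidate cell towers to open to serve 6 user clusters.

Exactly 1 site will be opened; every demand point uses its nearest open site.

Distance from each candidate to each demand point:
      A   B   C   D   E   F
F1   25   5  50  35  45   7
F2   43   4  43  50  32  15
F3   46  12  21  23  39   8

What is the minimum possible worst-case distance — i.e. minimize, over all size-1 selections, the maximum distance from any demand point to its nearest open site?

Open {F3}.
  Farthest demand point is A at distance 46 (to F3); all others are ≤ 46.
With {F1} the worst case is 50.
With {F2} the worst case is 50.
No size-1 selection achieves below 46.

46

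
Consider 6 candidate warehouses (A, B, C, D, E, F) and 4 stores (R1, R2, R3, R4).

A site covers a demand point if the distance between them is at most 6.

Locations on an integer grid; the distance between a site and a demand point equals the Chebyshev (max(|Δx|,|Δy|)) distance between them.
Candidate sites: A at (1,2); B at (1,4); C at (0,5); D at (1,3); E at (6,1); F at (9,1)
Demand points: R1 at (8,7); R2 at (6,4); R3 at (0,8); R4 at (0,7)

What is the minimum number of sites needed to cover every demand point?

Coverage sets (demand points within 6 of each site):
  A: {R2, R3, R4}
  B: {R2, R3, R4}
  C: {R2, R3, R4}
  D: {R2, R3, R4}
  E: {R1, R2, R4}
  F: {R1, R2}
No single site covers all 4 demand points.
But {A, E} covers everything, so the minimum is 2.

2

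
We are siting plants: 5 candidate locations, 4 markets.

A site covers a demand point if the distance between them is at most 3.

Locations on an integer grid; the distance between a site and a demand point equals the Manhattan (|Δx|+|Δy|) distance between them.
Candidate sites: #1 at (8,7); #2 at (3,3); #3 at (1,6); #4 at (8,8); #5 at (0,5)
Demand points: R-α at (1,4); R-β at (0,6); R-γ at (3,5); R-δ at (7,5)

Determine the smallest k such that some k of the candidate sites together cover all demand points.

2

Coverage sets (demand points within 3 of each site):
  #1: {R-δ}
  #2: {R-α, R-γ}
  #3: {R-α, R-β, R-γ}
  #4: {}
  #5: {R-α, R-β, R-γ}
No single site covers all 4 demand points.
But {#1, #3} covers everything, so the minimum is 2.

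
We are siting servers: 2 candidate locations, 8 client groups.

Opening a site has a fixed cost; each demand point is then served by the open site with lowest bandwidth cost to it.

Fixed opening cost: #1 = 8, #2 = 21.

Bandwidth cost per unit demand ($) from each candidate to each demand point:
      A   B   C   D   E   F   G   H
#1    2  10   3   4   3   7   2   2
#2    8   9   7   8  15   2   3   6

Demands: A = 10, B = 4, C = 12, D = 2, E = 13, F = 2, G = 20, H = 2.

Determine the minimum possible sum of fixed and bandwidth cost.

209

Open {#1}: assign each demand point to its cheapest open site.
  A→#1 10×2=20, B→#1 4×10=40, C→#1 12×3=36, D→#1 2×4=8, E→#1 13×3=39, F→#1 2×7=14, G→#1 20×2=40, H→#1 2×2=4
  bandwidth cost 201, fixed 8 → total 209.
Compare {#1, #2}: bandwidth cost 187 + fixed 29 = 216.
Compare {#2}: bandwidth cost 487 + fixed 21 = 508.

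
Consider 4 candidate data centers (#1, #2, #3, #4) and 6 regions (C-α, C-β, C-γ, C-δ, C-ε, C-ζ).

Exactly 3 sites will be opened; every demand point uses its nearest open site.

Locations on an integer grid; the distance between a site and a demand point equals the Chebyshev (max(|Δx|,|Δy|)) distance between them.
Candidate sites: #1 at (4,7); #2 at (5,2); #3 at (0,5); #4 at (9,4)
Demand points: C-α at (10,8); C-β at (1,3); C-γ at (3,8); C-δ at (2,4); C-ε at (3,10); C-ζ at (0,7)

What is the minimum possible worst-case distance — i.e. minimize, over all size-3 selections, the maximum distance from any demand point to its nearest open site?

4

Open {#1, #2, #4}.
  Farthest demand point is C-α at distance 4 (to #4); all others are ≤ 4.
With {#1, #3, #4} the worst case is 4.
With {#2, #3, #4} the worst case is 5.
No size-3 selection achieves below 4.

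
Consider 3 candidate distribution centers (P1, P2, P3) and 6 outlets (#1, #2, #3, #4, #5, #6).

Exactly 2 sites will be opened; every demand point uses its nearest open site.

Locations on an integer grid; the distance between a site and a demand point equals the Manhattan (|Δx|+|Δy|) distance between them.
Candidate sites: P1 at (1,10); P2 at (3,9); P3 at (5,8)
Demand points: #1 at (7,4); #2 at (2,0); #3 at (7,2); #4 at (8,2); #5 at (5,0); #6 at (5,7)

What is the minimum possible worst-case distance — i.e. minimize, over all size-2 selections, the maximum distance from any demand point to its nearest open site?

10

Open {P2, P3}.
  Farthest demand point is #2 at distance 10 (to P2); all others are ≤ 10.
With {P1, P3} the worst case is 11.
With {P1, P2} the worst case is 12.
No size-2 selection achieves below 10.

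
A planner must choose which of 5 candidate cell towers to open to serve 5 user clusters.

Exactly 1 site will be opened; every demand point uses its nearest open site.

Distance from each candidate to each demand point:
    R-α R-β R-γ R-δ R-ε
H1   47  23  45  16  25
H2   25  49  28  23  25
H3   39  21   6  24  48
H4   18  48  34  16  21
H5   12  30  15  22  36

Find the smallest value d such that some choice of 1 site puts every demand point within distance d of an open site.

Open {H5}.
  Farthest demand point is R-ε at distance 36 (to H5); all others are ≤ 36.
With {H1} the worst case is 47.
With {H3} the worst case is 48.
No size-1 selection achieves below 36.

36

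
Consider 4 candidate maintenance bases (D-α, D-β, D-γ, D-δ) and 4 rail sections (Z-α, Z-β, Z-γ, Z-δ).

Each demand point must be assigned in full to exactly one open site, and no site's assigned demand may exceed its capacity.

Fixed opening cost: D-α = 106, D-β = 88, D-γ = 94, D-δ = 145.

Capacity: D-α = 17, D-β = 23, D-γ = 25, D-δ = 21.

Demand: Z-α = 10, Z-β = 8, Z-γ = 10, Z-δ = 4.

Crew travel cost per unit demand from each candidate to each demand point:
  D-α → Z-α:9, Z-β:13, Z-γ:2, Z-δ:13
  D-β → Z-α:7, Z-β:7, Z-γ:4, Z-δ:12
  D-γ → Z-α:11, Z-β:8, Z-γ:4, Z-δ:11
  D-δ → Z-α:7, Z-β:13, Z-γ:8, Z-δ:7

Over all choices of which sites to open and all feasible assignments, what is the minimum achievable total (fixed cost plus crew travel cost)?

Open {D-α, D-β}; cheapest assignment that respects the capacities:
  D-α (cap 17, load 10): Z-γ — cost 10×2 = 20
  D-β (cap 23, load 22): Z-α, Z-β, Z-δ — cost 10×7 + 8×7 + 4×12 = 174
  Shipping 194, fixed 194 → total 388.
  Any other capacity-feasible assignment to {D-α, D-β} ships for at least 194.
Compare {D-β, D-γ}: its best feasible assignment gives total 392.
Compare {D-β, D-δ}: its best feasible assignment gives total 427.
Every other set of open sites that can feasibly serve all demand totals ≥ 392 even under its best assignment. Minimum: 388.

388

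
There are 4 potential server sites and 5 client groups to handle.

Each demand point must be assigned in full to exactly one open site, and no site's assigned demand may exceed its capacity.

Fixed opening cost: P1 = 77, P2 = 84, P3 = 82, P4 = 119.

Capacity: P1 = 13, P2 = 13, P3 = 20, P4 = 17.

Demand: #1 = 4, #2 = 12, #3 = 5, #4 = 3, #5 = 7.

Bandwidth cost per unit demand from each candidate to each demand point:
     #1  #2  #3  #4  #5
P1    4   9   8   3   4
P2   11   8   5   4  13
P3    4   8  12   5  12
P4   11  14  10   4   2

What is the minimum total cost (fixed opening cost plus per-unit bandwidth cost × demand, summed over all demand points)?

Open {P1, P3}; cheapest assignment that respects the capacities:
  P1 (cap 13, load 12): #3, #5 — cost 5×8 + 7×4 = 68
  P3 (cap 20, load 19): #1, #2, #4 — cost 4×4 + 12×8 + 3×5 = 127
  Shipping 195, fixed 159 → total 354.
  Any other capacity-feasible assignment to {P1, P3} ships for at least 195.
Compare {P3, P4}: its best feasible assignment gives total 389.
Compare {P2, P3}: its best feasible assignment gives total 409.
Every other set of open sites that can feasibly serve all demand totals ≥ 389 even under its best assignment. Minimum: 354.

354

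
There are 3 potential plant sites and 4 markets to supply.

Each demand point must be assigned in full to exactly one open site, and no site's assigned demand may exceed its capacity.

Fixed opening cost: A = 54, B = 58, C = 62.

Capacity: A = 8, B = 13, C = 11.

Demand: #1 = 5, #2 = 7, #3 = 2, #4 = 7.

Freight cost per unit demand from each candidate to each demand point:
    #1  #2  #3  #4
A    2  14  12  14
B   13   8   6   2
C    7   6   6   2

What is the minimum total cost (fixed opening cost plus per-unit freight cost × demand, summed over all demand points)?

252

Open {A, B, C}; cheapest assignment that respects the capacities:
  A (cap 8, load 5): #1 — cost 5×2 = 10
  B (cap 13, load 9): #3, #4 — cost 2×6 + 7×2 = 26
  C (cap 11, load 7): #2 — cost 7×6 = 42
  Shipping 78, fixed 174 → total 252.
  Any other capacity-feasible assignment to {A, B, C} ships for at least 78.
Compare {B, C}: its best feasible assignment gives total 253.
Every other set of open sites that can feasibly serve all demand totals ≥ 253 even under its best assignment. Minimum: 252.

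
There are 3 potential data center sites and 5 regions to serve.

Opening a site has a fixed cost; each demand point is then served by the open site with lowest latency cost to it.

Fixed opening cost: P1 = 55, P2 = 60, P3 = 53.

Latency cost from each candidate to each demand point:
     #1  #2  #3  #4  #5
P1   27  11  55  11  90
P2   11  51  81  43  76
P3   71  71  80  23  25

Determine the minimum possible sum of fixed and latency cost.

Open {P1, P3}: assign each demand point to its cheapest open site.
  #1→P1 27, #2→P1 11, #3→P1 55, #4→P1 11, #5→P3 25
  latency cost 129, fixed 108 → total 237.
Compare {P1}: latency cost 194 + fixed 55 = 249.
Compare {P1, P2}: latency cost 164 + fixed 115 = 279.
Compare {P1, P2, P3}: latency cost 113 + fixed 168 = 281.
All other subsets cost ≥ 249. Minimum total cost: 237.

237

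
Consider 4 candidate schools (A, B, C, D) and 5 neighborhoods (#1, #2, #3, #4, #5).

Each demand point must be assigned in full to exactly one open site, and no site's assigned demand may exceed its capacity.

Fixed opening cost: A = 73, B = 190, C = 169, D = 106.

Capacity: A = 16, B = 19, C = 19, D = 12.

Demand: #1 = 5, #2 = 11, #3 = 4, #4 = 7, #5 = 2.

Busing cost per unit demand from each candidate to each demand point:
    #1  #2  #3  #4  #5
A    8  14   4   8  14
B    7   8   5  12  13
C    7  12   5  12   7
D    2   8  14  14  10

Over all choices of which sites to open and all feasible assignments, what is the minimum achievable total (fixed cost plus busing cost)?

Open {A, B}; cheapest assignment that respects the capacities:
  A (cap 16, load 11): #3, #4 — cost 4×4 + 7×8 = 72
  B (cap 19, load 18): #1, #2, #5 — cost 5×7 + 11×8 + 2×13 = 149
  Shipping 221, fixed 263 → total 484.
  Any other capacity-feasible assignment to {A, B} ships for at least 221.
Compare {A, C}: its best feasible assignment gives total 495.
Compare {C, D}: its best feasible assignment gives total 516.
Every other set of open sites that can feasibly serve all demand totals ≥ 495 even under its best assignment. Minimum: 484.

484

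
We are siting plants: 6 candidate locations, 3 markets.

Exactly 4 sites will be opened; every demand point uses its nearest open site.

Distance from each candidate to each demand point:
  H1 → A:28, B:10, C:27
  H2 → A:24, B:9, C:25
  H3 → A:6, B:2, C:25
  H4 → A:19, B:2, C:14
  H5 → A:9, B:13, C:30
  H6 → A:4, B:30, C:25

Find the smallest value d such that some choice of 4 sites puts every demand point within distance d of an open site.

Open {H1, H2, H3, H4}.
  Farthest demand point is C at distance 14 (to H4); all others are ≤ 14.
With {H1, H2, H4, H5} the worst case is 14.
With {H1, H2, H4, H6} the worst case is 14.
No size-4 selection achieves below 14.

14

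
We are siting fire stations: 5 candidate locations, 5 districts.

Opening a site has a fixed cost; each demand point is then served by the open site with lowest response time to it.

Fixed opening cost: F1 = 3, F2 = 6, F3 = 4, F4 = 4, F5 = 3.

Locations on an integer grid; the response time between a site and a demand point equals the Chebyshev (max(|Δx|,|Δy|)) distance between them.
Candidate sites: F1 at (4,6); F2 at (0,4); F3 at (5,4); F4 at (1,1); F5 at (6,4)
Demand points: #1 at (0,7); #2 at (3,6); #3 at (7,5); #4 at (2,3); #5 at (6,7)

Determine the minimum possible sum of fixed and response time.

Open {F1}: assign each demand point to its cheapest open site.
  #1→F1 4, #2→F1 1, #3→F1 3, #4→F1 3, #5→F1 2
  response time 13, fixed 3 → total 16.
Compare {F1, F5}: response time 11 + fixed 6 = 17.
Compare {F3}: response time 15 + fixed 4 = 19.
Compare {F1, F3}: response time 12 + fixed 7 = 19.
All other subsets cost ≥ 17. Minimum total cost: 16.

16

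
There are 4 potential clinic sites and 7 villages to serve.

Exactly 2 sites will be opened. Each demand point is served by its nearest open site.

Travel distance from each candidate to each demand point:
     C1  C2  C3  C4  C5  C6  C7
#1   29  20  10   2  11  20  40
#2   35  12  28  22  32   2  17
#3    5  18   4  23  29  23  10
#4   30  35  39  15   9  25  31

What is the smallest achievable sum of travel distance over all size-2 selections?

Open {#1, #3}.
  C1→#3 5, C2→#3 18, C3→#3 4, C4→#1 2, C5→#1 11, C6→#1 20, C7→#3 10  ⇒ total 70.
Compare {#1, #2}: total 83.
Compare {#2, #3}: total 84.
No size-2 selection does better; minimum is 70.

70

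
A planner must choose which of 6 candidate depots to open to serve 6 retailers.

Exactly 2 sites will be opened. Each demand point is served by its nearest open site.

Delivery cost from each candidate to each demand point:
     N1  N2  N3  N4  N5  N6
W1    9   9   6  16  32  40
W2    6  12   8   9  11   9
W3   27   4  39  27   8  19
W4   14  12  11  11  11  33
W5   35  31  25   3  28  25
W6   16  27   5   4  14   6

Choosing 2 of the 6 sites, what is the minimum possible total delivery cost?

43

Open {W3, W6}.
  N1→W6 16, N2→W3 4, N3→W6 5, N4→W6 4, N5→W3 8, N6→W6 6  ⇒ total 43.
Compare {W2, W3}: total 44.
Compare {W2, W6}: total 44.
No size-2 selection does better; minimum is 43.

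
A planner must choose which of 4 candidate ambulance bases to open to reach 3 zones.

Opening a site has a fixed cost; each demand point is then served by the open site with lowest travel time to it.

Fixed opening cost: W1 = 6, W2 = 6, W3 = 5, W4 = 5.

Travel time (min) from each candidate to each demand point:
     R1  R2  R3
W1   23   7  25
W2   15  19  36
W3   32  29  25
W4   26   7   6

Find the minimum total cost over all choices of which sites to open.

39

Open {W2, W4}: assign each demand point to its cheapest open site.
  R1→W2 15, R2→W4 7, R3→W4 6
  travel time 28, fixed 11 → total 39.
Compare {W4}: travel time 39 + fixed 5 = 44.
Compare {W2, W3, W4}: travel time 28 + fixed 16 = 44.
Compare {W1, W2, W4}: travel time 28 + fixed 17 = 45.
All other subsets cost ≥ 44. Minimum total cost: 39.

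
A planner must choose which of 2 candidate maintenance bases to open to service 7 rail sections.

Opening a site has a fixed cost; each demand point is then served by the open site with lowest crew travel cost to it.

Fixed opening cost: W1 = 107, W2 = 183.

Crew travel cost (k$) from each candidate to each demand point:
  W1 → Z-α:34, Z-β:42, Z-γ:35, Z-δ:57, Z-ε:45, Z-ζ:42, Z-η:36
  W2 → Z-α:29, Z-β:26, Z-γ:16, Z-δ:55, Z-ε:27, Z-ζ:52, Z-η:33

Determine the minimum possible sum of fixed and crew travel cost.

Open {W1}: assign each demand point to its cheapest open site.
  Z-α→W1 34, Z-β→W1 42, Z-γ→W1 35, Z-δ→W1 57, Z-ε→W1 45, Z-ζ→W1 42, Z-η→W1 36
  crew travel cost 291, fixed 107 → total 398.
Compare {W2}: crew travel cost 238 + fixed 183 = 421.
Compare {W1, W2}: crew travel cost 228 + fixed 290 = 518.

398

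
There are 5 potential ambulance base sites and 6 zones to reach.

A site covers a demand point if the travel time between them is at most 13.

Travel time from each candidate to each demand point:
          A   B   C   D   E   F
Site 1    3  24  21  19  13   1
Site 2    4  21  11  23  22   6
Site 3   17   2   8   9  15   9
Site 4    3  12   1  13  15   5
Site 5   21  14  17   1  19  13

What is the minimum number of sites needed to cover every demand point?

2

Coverage sets (demand points within 13 of each site):
  Site 1: {A, E, F}
  Site 2: {A, C, F}
  Site 3: {B, C, D, F}
  Site 4: {A, B, C, D, F}
  Site 5: {D, F}
No single site covers all 6 demand points.
But {Site 1, Site 3} covers everything, so the minimum is 2.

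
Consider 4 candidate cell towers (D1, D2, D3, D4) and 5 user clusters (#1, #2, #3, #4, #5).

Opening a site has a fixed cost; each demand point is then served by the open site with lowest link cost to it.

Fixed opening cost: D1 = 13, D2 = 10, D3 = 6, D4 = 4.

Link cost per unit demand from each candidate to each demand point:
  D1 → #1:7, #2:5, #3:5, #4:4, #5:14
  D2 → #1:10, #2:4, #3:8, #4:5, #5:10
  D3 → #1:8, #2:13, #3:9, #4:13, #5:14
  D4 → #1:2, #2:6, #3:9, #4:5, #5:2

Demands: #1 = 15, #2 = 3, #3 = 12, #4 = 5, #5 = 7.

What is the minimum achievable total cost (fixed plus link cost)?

Open {D1, D4}: assign each demand point to its cheapest open site.
  #1→D4 15×2=30, #2→D1 3×5=15, #3→D1 12×5=60, #4→D1 5×4=20, #5→D4 7×2=14
  link cost 139, fixed 17 → total 156.
Compare {D1, D3, D4}: link cost 139 + fixed 23 = 162.
Compare {D1, D2, D4}: link cost 136 + fixed 27 = 163.
Compare {D1, D2, D3, D4}: link cost 136 + fixed 33 = 169.
All other subsets cost ≥ 162. Minimum total cost: 156.

156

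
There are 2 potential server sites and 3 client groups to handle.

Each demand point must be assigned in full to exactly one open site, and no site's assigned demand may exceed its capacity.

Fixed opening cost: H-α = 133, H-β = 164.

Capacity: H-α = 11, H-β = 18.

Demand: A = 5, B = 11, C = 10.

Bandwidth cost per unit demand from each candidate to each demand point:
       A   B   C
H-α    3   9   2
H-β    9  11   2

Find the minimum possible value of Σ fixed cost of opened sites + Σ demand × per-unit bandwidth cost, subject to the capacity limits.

461

Open {H-α, H-β}; cheapest assignment that respects the capacities:
  H-α (cap 11, load 11): B — cost 11×9 = 99
  H-β (cap 18, load 15): A, C — cost 5×9 + 10×2 = 65
  Shipping 164, fixed 297 → total 461.
  Any other capacity-feasible assignment to {H-α, H-β} ships for at least 164.
Total demand is 26 and no other set of sites has combined capacity ≥ 26, so {H-α, H-β} is the only feasible choice of open sites. Minimum: 461.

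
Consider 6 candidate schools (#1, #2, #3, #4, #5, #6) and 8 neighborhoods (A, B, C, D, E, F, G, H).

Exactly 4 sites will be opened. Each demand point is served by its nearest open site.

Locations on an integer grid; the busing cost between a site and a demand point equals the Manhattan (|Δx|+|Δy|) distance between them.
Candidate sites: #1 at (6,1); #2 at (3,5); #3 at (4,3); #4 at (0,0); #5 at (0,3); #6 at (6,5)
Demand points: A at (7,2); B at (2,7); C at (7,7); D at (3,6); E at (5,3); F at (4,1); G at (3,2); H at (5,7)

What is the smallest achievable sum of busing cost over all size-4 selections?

17

Open {#1, #2, #3, #6}.
  A→#1 2, B→#2 3, C→#6 3, D→#2 1, E→#3 1, F→#1 2, G→#3 2, H→#6 3  ⇒ total 17.
Compare {#2, #3, #4, #6}: total 19.
Compare {#2, #3, #5, #6}: total 19.
No size-4 selection does better; minimum is 17.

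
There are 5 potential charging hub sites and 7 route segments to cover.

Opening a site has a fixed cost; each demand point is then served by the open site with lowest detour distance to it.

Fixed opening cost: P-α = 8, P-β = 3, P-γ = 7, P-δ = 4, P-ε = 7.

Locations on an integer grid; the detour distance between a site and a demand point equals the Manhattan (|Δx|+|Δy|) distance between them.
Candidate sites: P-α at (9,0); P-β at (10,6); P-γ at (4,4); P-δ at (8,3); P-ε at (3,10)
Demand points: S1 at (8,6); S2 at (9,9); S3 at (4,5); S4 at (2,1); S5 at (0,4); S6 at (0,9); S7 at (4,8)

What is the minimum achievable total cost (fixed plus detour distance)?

Open {P-β, P-γ}: assign each demand point to its cheapest open site.
  S1→P-β 2, S2→P-β 4, S3→P-γ 1, S4→P-γ 5, S5→P-γ 4, S6→P-γ 9, S7→P-γ 4
  detour distance 29, fixed 10 → total 39.
Compare {P-β, P-γ, P-ε}: detour distance 23 + fixed 17 = 40.
Compare {P-β, P-γ, P-δ}: detour distance 29 + fixed 14 = 43.
Compare {P-γ, P-δ}: detour distance 33 + fixed 11 = 44.
All other subsets cost ≥ 40. Minimum total cost: 39.

39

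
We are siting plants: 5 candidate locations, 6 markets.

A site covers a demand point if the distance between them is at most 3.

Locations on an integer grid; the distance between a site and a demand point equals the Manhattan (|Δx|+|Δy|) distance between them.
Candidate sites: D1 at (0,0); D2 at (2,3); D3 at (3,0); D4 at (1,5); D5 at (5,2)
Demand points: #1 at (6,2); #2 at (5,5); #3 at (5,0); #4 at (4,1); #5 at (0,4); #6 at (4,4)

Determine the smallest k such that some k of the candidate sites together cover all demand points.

Coverage sets (demand points within 3 of each site):
  D1: {}
  D2: {#5, #6}
  D3: {#3, #4}
  D4: {#5}
  D5: {#1, #2, #3, #4, #6}
No single site covers all 6 demand points.
But {D2, D5} covers everything, so the minimum is 2.

2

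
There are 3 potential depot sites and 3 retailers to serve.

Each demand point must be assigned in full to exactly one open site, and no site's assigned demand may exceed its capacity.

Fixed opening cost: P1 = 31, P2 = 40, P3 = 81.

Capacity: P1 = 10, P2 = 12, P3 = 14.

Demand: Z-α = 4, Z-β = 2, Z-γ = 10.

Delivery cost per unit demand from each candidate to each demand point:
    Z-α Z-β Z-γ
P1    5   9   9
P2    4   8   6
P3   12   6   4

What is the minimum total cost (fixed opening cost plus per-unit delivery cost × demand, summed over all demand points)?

Open {P1, P2}; cheapest assignment that respects the capacities:
  P1 (cap 10, load 4): Z-α — cost 4×5 = 20
  P2 (cap 12, load 12): Z-β, Z-γ — cost 2×8 + 10×6 = 76
  Shipping 96, fixed 71 → total 167.
  Any other capacity-feasible assignment to {P1, P2} ships for at least 96.
Compare {P1, P3}: its best feasible assignment gives total 184.
Compare {P2, P3}: its best feasible assignment gives total 189.
Every other set of open sites that can feasibly serve all demand totals ≥ 184 even under its best assignment. Minimum: 167.

167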